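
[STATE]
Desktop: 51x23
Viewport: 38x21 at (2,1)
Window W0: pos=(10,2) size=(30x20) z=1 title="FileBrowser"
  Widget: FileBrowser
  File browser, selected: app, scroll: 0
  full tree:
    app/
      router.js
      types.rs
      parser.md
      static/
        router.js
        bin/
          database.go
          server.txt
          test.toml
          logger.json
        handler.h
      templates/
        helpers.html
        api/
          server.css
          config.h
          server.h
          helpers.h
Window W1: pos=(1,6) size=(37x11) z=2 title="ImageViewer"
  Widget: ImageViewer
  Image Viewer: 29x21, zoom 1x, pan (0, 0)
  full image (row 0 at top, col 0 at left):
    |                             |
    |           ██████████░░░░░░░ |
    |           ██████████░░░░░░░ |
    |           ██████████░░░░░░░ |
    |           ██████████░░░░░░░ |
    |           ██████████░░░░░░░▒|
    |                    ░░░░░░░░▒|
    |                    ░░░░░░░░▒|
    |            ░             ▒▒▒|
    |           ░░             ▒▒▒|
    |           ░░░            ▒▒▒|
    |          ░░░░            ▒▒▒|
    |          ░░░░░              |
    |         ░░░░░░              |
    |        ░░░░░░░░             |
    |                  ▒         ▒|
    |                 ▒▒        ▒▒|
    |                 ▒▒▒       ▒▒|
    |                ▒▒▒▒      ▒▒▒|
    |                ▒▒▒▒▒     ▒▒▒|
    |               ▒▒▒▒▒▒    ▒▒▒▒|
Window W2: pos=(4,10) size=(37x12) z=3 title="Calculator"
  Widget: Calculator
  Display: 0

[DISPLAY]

                                      
        ┏━━━━━━━━━━━━━━━━━━━━━━━━━━━━┓
        ┃ FileBrowser                ┃
        ┠────────────────────────────┨
        ┃> [-] app/                  ┃
━━━━━━━━━━━━━━━━━━━━━━━━━━━━━━━━━━━┓ ┃
 ImageViewer                       ┃ ┃
───────────────────────────────────┨ ┃
                                   ┃ ┃
  ┏━━━━━━━━━━━━━━━━━━━━━━━━━━━━━━━━━━━
  ┃ Calculator                        
  ┠───────────────────────────────────
  ┃                                  0
  ┃┌───┬───┬───┬───┐                  
  ┃│ 7 │ 8 │ 9 │ ÷ │                  
━━┃├───┼───┼───┼───┤                  
  ┃│ 4 │ 5 │ 6 │ × │                  
  ┃├───┼───┼───┼───┤                  
  ┃│ 1 │ 2 │ 3 │ - │                  
  ┃└───┴───┴───┴───┘                  
  ┗━━━━━━━━━━━━━━━━━━━━━━━━━━━━━━━━━━━


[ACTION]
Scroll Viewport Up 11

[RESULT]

                                      
                                      
        ┏━━━━━━━━━━━━━━━━━━━━━━━━━━━━┓
        ┃ FileBrowser                ┃
        ┠────────────────────────────┨
        ┃> [-] app/                  ┃
━━━━━━━━━━━━━━━━━━━━━━━━━━━━━━━━━━━┓ ┃
 ImageViewer                       ┃ ┃
───────────────────────────────────┨ ┃
                                   ┃ ┃
  ┏━━━━━━━━━━━━━━━━━━━━━━━━━━━━━━━━━━━
  ┃ Calculator                        
  ┠───────────────────────────────────
  ┃                                  0
  ┃┌───┬───┬───┬───┐                  
  ┃│ 7 │ 8 │ 9 │ ÷ │                  
━━┃├───┼───┼───┼───┤                  
  ┃│ 4 │ 5 │ 6 │ × │                  
  ┃├───┼───┼───┼───┤                  
  ┃│ 1 │ 2 │ 3 │ - │                  
  ┃└───┴───┴───┴───┘                  


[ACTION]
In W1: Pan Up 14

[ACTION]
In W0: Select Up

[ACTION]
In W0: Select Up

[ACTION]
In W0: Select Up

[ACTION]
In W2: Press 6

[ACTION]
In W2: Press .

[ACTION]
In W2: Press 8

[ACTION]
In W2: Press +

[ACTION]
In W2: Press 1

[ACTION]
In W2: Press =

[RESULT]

                                      
                                      
        ┏━━━━━━━━━━━━━━━━━━━━━━━━━━━━┓
        ┃ FileBrowser                ┃
        ┠────────────────────────────┨
        ┃> [-] app/                  ┃
━━━━━━━━━━━━━━━━━━━━━━━━━━━━━━━━━━━┓ ┃
 ImageViewer                       ┃ ┃
───────────────────────────────────┨ ┃
                                   ┃ ┃
  ┏━━━━━━━━━━━━━━━━━━━━━━━━━━━━━━━━━━━
  ┃ Calculator                        
  ┠───────────────────────────────────
  ┃                                7.8
  ┃┌───┬───┬───┬───┐                  
  ┃│ 7 │ 8 │ 9 │ ÷ │                  
━━┃├───┼───┼───┼───┤                  
  ┃│ 4 │ 5 │ 6 │ × │                  
  ┃├───┼───┼───┼───┤                  
  ┃│ 1 │ 2 │ 3 │ - │                  
  ┃└───┴───┴───┴───┘                  


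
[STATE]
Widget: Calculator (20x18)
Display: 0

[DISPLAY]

                   0
┌───┬───┬───┬───┐   
│ 7 │ 8 │ 9 │ ÷ │   
├───┼───┼───┼───┤   
│ 4 │ 5 │ 6 │ × │   
├───┼───┼───┼───┤   
│ 1 │ 2 │ 3 │ - │   
├───┼───┼───┼───┤   
│ 0 │ . │ = │ + │   
├───┼───┼───┼───┤   
│ C │ MC│ MR│ M+│   
└───┴───┴───┴───┘   
                    
                    
                    
                    
                    
                    


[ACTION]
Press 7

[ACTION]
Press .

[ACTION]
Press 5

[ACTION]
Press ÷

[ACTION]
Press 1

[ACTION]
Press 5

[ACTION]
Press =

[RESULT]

                 0.5
┌───┬───┬───┬───┐   
│ 7 │ 8 │ 9 │ ÷ │   
├───┼───┼───┼───┤   
│ 4 │ 5 │ 6 │ × │   
├───┼───┼───┼───┤   
│ 1 │ 2 │ 3 │ - │   
├───┼───┼───┼───┤   
│ 0 │ . │ = │ + │   
├───┼───┼───┼───┤   
│ C │ MC│ MR│ M+│   
└───┴───┴───┴───┘   
                    
                    
                    
                    
                    
                    


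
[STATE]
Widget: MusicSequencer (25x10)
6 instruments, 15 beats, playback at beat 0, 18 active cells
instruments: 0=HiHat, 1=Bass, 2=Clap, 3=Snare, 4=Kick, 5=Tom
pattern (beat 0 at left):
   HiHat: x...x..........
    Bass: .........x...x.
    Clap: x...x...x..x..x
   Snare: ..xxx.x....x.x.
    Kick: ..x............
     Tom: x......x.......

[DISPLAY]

      ▼12345678901234    
 HiHat█···█··········    
  Bass·········█···█·    
  Clap█···█···█··█··█    
 Snare··███·█····█·█·    
  Kick··█············    
   Tom█······█·······    
                         
                         
                         


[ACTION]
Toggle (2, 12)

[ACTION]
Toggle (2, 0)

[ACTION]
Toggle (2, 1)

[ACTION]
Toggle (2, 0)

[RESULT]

      ▼12345678901234    
 HiHat█···█··········    
  Bass·········█···█·    
  Clap██··█···█··██·█    
 Snare··███·█····█·█·    
  Kick··█············    
   Tom█······█·······    
                         
                         
                         


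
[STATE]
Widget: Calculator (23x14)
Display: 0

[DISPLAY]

                      0
┌───┬───┬───┬───┐      
│ 7 │ 8 │ 9 │ ÷ │      
├───┼───┼───┼───┤      
│ 4 │ 5 │ 6 │ × │      
├───┼───┼───┼───┤      
│ 1 │ 2 │ 3 │ - │      
├───┼───┼───┼───┤      
│ 0 │ . │ = │ + │      
├───┼───┼───┼───┤      
│ C │ MC│ MR│ M+│      
└───┴───┴───┴───┘      
                       
                       


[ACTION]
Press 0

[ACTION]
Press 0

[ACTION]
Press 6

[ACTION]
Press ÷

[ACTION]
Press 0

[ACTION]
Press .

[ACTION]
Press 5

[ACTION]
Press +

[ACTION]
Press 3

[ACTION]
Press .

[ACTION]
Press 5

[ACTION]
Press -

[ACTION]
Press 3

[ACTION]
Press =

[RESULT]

                   12.5
┌───┬───┬───┬───┐      
│ 7 │ 8 │ 9 │ ÷ │      
├───┼───┼───┼───┤      
│ 4 │ 5 │ 6 │ × │      
├───┼───┼───┼───┤      
│ 1 │ 2 │ 3 │ - │      
├───┼───┼───┼───┤      
│ 0 │ . │ = │ + │      
├───┼───┼───┼───┤      
│ C │ MC│ MR│ M+│      
└───┴───┴───┴───┘      
                       
                       


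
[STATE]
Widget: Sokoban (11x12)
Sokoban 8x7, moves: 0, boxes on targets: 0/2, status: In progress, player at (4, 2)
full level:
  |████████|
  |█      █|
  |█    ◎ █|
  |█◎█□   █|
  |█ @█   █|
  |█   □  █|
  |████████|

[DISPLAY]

████████   
█      █   
█    ◎ █   
█◎█□   █   
█ @█   █   
█   □  █   
████████   
Moves: 0  0
           
           
           
           


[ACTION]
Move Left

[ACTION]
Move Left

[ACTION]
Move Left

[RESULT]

████████   
█      █   
█    ◎ █   
█◎█□   █   
█@ █   █   
█   □  █   
████████   
Moves: 1  0
           
           
           
           


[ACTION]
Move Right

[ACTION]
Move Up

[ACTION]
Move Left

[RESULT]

████████   
█      █   
█    ◎ █   
█◎█□   █   
█@ █   █   
█   □  █   
████████   
Moves: 3  0
           
           
           
           


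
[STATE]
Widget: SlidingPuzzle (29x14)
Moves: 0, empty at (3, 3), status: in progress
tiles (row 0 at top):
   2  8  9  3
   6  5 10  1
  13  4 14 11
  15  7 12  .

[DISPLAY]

┌────┬────┬────┬────┐        
│  2 │  8 │  9 │  3 │        
├────┼────┼────┼────┤        
│  6 │  5 │ 10 │  1 │        
├────┼────┼────┼────┤        
│ 13 │  4 │ 14 │ 11 │        
├────┼────┼────┼────┤        
│ 15 │  7 │ 12 │    │        
└────┴────┴────┴────┘        
Moves: 0                     
                             
                             
                             
                             


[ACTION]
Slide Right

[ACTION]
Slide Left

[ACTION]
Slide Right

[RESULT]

┌────┬────┬────┬────┐        
│  2 │  8 │  9 │  3 │        
├────┼────┼────┼────┤        
│  6 │  5 │ 10 │  1 │        
├────┼────┼────┼────┤        
│ 13 │  4 │ 14 │ 11 │        
├────┼────┼────┼────┤        
│ 15 │  7 │    │ 12 │        
└────┴────┴────┴────┘        
Moves: 3                     
                             
                             
                             
                             


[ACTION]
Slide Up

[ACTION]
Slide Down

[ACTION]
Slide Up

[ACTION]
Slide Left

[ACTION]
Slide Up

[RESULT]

┌────┬────┬────┬────┐        
│  2 │  8 │  9 │  3 │        
├────┼────┼────┼────┤        
│  6 │  5 │ 10 │  1 │        
├────┼────┼────┼────┤        
│ 13 │  4 │ 14 │ 11 │        
├────┼────┼────┼────┤        
│ 15 │  7 │ 12 │    │        
└────┴────┴────┴────┘        
Moves: 6                     
                             
                             
                             
                             


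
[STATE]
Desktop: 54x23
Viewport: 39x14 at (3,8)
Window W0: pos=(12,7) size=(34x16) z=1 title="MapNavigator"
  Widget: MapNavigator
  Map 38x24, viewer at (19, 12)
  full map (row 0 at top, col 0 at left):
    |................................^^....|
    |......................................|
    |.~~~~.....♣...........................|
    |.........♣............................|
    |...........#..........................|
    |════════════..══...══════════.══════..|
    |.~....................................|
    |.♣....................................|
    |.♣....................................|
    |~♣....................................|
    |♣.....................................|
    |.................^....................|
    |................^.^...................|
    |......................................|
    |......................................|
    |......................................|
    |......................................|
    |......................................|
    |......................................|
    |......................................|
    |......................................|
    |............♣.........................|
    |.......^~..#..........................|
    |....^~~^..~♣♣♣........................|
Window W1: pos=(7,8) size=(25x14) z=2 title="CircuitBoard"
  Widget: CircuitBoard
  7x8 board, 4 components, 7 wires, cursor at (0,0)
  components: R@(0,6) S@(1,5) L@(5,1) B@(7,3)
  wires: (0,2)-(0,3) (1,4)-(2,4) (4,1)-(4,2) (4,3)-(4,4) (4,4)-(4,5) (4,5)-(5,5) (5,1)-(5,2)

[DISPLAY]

    ┏━━━━━━━━━━━━━━━━━━━━━━━┓          
    ┃ CircuitBoard          ┃──────────
    ┠───────────────────────┨..........
    ┃   0 1 2 3 4 5 6       ┃..........
    ┃0  [.]      · ─ ·      ┃..........
    ┃                       ┃..........
    ┃1                   ·  ┃..........
    ┃                    │  ┃..........
    ┃2                   ·  ┃..........
    ┃                       ┃..........
    ┃3                      ┃..........
    ┃                       ┃..........
    ┃4       · ─ ·   · ─ · ─┃..........
    ┗━━━━━━━━━━━━━━━━━━━━━━━┛..........


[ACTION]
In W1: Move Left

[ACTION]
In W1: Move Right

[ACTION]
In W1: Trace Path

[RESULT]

    ┏━━━━━━━━━━━━━━━━━━━━━━━┓          
    ┃ CircuitBoard          ┃──────────
    ┠───────────────────────┨..........
    ┃   0 1 2 3 4 5 6       ┃..........
    ┃0      [.]  · ─ ·      ┃..........
    ┃                       ┃..........
    ┃1                   ·  ┃..........
    ┃                    │  ┃..........
    ┃2                   ·  ┃..........
    ┃                       ┃..........
    ┃3                      ┃..........
    ┃                       ┃..........
    ┃4       · ─ ·   · ─ · ─┃..........
    ┗━━━━━━━━━━━━━━━━━━━━━━━┛..........


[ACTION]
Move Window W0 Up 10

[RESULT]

    ┏━━━━━━━━━━━━━━━━━━━━━━━┓..........
    ┃ CircuitBoard          ┃..........
    ┠───────────────────────┨..........
    ┃   0 1 2 3 4 5 6       ┃..........
    ┃0      [.]  · ─ ·      ┃..........
    ┃                       ┃..........
    ┃1                   ·  ┃..........
    ┃                    │  ┃━━━━━━━━━━
    ┃2                   ·  ┃          
    ┃                       ┃          
    ┃3                      ┃          
    ┃                       ┃          
    ┃4       · ─ ·   · ─ · ─┃          
    ┗━━━━━━━━━━━━━━━━━━━━━━━┛          


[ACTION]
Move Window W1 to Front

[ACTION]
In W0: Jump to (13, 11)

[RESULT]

    ┏━━━━━━━━━━━━━━━━━━━━━━━┓..........
    ┃ CircuitBoard          ┃.^........
    ┠───────────────────────┨^.^.......
    ┃   0 1 2 3 4 5 6       ┃..........
    ┃0      [.]  · ─ ·      ┃..........
    ┃                       ┃..........
    ┃1                   ·  ┃..........
    ┃                    │  ┃━━━━━━━━━━
    ┃2                   ·  ┃          
    ┃                       ┃          
    ┃3                      ┃          
    ┃                       ┃          
    ┃4       · ─ ·   · ─ · ─┃          
    ┗━━━━━━━━━━━━━━━━━━━━━━━┛          


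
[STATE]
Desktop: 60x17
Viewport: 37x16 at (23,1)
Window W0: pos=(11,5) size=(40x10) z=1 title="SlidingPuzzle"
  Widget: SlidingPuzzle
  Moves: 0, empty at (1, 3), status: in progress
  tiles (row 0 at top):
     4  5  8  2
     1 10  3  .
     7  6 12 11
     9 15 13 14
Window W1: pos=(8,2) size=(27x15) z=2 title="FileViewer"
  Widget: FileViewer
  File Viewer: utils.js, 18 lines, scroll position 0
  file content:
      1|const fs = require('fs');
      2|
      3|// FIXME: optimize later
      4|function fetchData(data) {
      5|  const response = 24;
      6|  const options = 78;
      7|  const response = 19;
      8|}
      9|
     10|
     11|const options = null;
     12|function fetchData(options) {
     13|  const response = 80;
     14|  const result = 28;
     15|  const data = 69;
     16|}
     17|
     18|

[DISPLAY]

                                     
━━━━━━━━━━━┓                         
           ┃                         
───────────┨                         
uire('fs')▲┃━━━━━━━━━━━━━━━┓         
          █┃               ┃         
mize later░┃───────────────┨         
Data(data)░┃               ┃         
se = 24;  ░┃               ┃         
s = 78;   ░┃               ┃         
se = 19;  ░┃               ┃         
          ░┃               ┃         
          ░┃               ┃         
          ░┃━━━━━━━━━━━━━━━┛         
= null;   ▼┃                         
━━━━━━━━━━━┛                         


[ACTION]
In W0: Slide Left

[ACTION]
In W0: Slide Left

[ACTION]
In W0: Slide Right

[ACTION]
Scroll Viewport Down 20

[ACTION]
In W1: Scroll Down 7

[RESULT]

                                     
━━━━━━━━━━━┓                         
           ┃                         
───────────┨                         
          ▲┃━━━━━━━━━━━━━━━┓         
          ░┃               ┃         
          ░┃───────────────┨         
= null;   ░┃               ┃         
Data(optio░┃               ┃         
se = 80;  ░┃               ┃         
 = 28;    ░┃               ┃         
 69;      ░┃               ┃         
          ░┃               ┃         
          █┃━━━━━━━━━━━━━━━┛         
          ▼┃                         
━━━━━━━━━━━┛                         


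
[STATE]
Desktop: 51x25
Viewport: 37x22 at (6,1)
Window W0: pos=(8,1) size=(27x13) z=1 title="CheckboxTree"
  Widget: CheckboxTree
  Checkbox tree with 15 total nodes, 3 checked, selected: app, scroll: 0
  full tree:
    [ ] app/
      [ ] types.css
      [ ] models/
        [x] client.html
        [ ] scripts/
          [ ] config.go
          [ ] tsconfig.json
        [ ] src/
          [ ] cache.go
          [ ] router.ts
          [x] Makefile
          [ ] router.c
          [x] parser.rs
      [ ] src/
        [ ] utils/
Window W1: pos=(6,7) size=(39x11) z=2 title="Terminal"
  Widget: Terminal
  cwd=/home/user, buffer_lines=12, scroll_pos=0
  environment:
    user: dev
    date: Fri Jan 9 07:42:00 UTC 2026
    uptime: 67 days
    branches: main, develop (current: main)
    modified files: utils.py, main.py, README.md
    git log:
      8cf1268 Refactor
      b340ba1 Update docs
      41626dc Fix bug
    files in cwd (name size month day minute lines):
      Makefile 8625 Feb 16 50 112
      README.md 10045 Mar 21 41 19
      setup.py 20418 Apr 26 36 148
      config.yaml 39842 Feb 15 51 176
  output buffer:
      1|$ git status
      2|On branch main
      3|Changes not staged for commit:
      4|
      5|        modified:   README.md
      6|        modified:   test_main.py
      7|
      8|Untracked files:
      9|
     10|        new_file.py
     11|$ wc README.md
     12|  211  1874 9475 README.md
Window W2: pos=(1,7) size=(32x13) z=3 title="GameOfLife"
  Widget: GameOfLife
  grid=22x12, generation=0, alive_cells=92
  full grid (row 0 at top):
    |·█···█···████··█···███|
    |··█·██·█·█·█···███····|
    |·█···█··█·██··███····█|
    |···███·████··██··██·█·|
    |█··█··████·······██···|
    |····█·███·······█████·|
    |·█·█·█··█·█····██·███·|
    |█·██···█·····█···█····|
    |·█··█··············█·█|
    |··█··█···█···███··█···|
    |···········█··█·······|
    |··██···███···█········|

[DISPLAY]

  ┏━━━━━━━━━━━━━━━━━━━━━━━━━┓        
  ┃ CheckboxTree            ┃        
  ┠─────────────────────────┨        
  ┃>[-] app/                ┃        
  ┃   [ ] types.css         ┃        
  ┃   [-] models/           ┃        
━━━━━━━━━━━━━━━━━━━━━━━━━━┓━━━━━━━━━━
eOfLife                   ┃          
──────────────────────────┨──────────
 0                        ┃          
·█··█·██··███····█        ┃          
██·████··██··██·█·        ┃mit:      
··████·······██···        ┃          
█·███·······█████·        ┃.md       
·█··█·█····██·███·        ┃ain.py    
···█·····█···█····        ┃          
█··············█·█        ┃━━━━━━━━━━
·█···█···███··█···        ┃          
━━━━━━━━━━━━━━━━━━━━━━━━━━┛          
                                     
                                     
                                     


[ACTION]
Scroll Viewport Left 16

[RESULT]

        ┏━━━━━━━━━━━━━━━━━━━━━━━━━┓  
        ┃ CheckboxTree            ┃  
        ┠─────────────────────────┨  
        ┃>[-] app/                ┃  
        ┃   [ ] types.css         ┃  
        ┃   [-] models/           ┃  
 ┏━━━━━━━━━━━━━━━━━━━━━━━━━━━━━━┓━━━━
 ┃ GameOfLife                   ┃    
 ┠──────────────────────────────┨────
 ┃Gen: 0                        ┃    
 ┃·█···█··█·██··███····█        ┃    
 ┃···███·████··██··██·█·        ┃mit:
 ┃█··█··████·······██···        ┃    
 ┃····█·███·······█████·        ┃.md 
 ┃·█·█·█··█·█····██·███·        ┃ain.
 ┃█·██···█·····█···█····        ┃    
 ┃·█··█··············█·█        ┃━━━━
 ┃··█··█···█···███··█···        ┃    
 ┗━━━━━━━━━━━━━━━━━━━━━━━━━━━━━━┛    
                                     
                                     
                                     


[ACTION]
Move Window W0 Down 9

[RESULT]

                                     
                                     
                                     
                                     
                                     
                                     
 ┏━━━━━━━━━━━━━━━━━━━━━━━━━━━━━━┓━━━━
 ┃ GameOfLife                   ┃    
 ┠──────────────────────────────┨────
 ┃Gen: 0                        ┃    
 ┃·█···█··█·██··███····█        ┃    
 ┃···███·████··██··██·█·        ┃mit:
 ┃█··█··████·······██···        ┃    
 ┃····█·███·······█████·        ┃.md 
 ┃·█·█·█··█·█····██·███·        ┃ain.
 ┃█·██···█·····█···█····        ┃    
 ┃·█··█··············█·█        ┃━━━━
 ┃··█··█···█···███··█···        ┃ ┃  
 ┗━━━━━━━━━━━━━━━━━━━━━━━━━━━━━━┛ ┃  
        ┃     [-] src/            ┃  
        ┃       [ ] cache.go      ┃  
        ┗━━━━━━━━━━━━━━━━━━━━━━━━━┛  


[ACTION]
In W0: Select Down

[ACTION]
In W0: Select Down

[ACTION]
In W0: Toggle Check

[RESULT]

                                     
                                     
                                     
                                     
                                     
                                     
 ┏━━━━━━━━━━━━━━━━━━━━━━━━━━━━━━┓━━━━
 ┃ GameOfLife                   ┃    
 ┠──────────────────────────────┨────
 ┃Gen: 0                        ┃    
 ┃·█···█··█·██··███····█        ┃    
 ┃···███·████··██··██·█·        ┃mit:
 ┃█··█··████·······██···        ┃    
 ┃····█·███·······█████·        ┃.md 
 ┃·█·█·█··█·█····██·███·        ┃ain.
 ┃█·██···█·····█···█····        ┃    
 ┃·█··█··············█·█        ┃━━━━
 ┃··█··█···█···███··█···        ┃ ┃  
 ┗━━━━━━━━━━━━━━━━━━━━━━━━━━━━━━┛ ┃  
        ┃     [x] src/            ┃  
        ┃       [x] cache.go      ┃  
        ┗━━━━━━━━━━━━━━━━━━━━━━━━━┛  


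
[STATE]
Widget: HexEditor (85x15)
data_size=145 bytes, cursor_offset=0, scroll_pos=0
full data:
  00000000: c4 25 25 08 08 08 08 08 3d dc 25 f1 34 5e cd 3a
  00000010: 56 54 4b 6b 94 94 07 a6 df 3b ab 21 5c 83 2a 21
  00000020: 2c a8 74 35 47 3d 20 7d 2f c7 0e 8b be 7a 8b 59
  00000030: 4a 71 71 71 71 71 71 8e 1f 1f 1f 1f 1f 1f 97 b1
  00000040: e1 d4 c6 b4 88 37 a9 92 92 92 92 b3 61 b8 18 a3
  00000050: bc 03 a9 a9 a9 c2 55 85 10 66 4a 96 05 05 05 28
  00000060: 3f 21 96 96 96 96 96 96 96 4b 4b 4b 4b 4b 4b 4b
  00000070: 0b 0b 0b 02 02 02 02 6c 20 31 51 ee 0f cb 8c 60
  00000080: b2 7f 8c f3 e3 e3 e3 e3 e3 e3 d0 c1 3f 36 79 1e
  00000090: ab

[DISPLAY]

00000000  C4 25 25 08 08 08 08 08  3d dc 25 f1 34 5e cd 3a  |.%%.....=.%.4^.:|       
00000010  56 54 4b 6b 94 94 07 a6  df 3b ab 21 5c 83 2a 21  |VTKk.....;.!\.*!|       
00000020  2c a8 74 35 47 3d 20 7d  2f c7 0e 8b be 7a 8b 59  |,.t5G= }/....z.Y|       
00000030  4a 71 71 71 71 71 71 8e  1f 1f 1f 1f 1f 1f 97 b1  |Jqqqqqq.........|       
00000040  e1 d4 c6 b4 88 37 a9 92  92 92 92 b3 61 b8 18 a3  |.....7......a...|       
00000050  bc 03 a9 a9 a9 c2 55 85  10 66 4a 96 05 05 05 28  |......U..fJ....(|       
00000060  3f 21 96 96 96 96 96 96  96 4b 4b 4b 4b 4b 4b 4b  |?!.......KKKKKKK|       
00000070  0b 0b 0b 02 02 02 02 6c  20 31 51 ee 0f cb 8c 60  |.......l 1Q....`|       
00000080  b2 7f 8c f3 e3 e3 e3 e3  e3 e3 d0 c1 3f 36 79 1e  |............?6y.|       
00000090  ab                                                |.               |       
                                                                                     
                                                                                     
                                                                                     
                                                                                     
                                                                                     


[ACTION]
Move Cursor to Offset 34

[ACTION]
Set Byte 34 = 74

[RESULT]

00000000  c4 25 25 08 08 08 08 08  3d dc 25 f1 34 5e cd 3a  |.%%.....=.%.4^.:|       
00000010  56 54 4b 6b 94 94 07 a6  df 3b ab 21 5c 83 2a 21  |VTKk.....;.!\.*!|       
00000020  2c a8 74 35 47 3d 20 7d  2f c7 0e 8b be 7a 8b 59  |,.t5G= }/....z.Y|       
00000030  4a 71 71 71 71 71 71 8e  1f 1f 1f 1f 1f 1f 97 b1  |Jqqqqqq.........|       
00000040  e1 d4 c6 b4 88 37 a9 92  92 92 92 b3 61 b8 18 a3  |.....7......a...|       
00000050  bc 03 a9 a9 a9 c2 55 85  10 66 4a 96 05 05 05 28  |......U..fJ....(|       
00000060  3f 21 96 96 96 96 96 96  96 4b 4b 4b 4b 4b 4b 4b  |?!.......KKKKKKK|       
00000070  0b 0b 0b 02 02 02 02 6c  20 31 51 ee 0f cb 8c 60  |.......l 1Q....`|       
00000080  b2 7f 8c f3 e3 e3 e3 e3  e3 e3 d0 c1 3f 36 79 1e  |............?6y.|       
00000090  ab                                                |.               |       
                                                                                     
                                                                                     
                                                                                     
                                                                                     
                                                                                     


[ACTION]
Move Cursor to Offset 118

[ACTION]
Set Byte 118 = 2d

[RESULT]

00000000  c4 25 25 08 08 08 08 08  3d dc 25 f1 34 5e cd 3a  |.%%.....=.%.4^.:|       
00000010  56 54 4b 6b 94 94 07 a6  df 3b ab 21 5c 83 2a 21  |VTKk.....;.!\.*!|       
00000020  2c a8 74 35 47 3d 20 7d  2f c7 0e 8b be 7a 8b 59  |,.t5G= }/....z.Y|       
00000030  4a 71 71 71 71 71 71 8e  1f 1f 1f 1f 1f 1f 97 b1  |Jqqqqqq.........|       
00000040  e1 d4 c6 b4 88 37 a9 92  92 92 92 b3 61 b8 18 a3  |.....7......a...|       
00000050  bc 03 a9 a9 a9 c2 55 85  10 66 4a 96 05 05 05 28  |......U..fJ....(|       
00000060  3f 21 96 96 96 96 96 96  96 4b 4b 4b 4b 4b 4b 4b  |?!.......KKKKKKK|       
00000070  0b 0b 0b 02 02 02 2D 6c  20 31 51 ee 0f cb 8c 60  |......-l 1Q....`|       
00000080  b2 7f 8c f3 e3 e3 e3 e3  e3 e3 d0 c1 3f 36 79 1e  |............?6y.|       
00000090  ab                                                |.               |       
                                                                                     
                                                                                     
                                                                                     
                                                                                     
                                                                                     


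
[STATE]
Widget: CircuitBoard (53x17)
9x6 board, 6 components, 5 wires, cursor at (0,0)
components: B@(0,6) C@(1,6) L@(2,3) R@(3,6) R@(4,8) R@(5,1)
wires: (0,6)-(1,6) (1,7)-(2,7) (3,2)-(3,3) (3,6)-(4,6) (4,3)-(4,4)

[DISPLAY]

   0 1 2 3 4 5 6 7 8                                 
0  [.]                      B                        
                            │                        
1                           C   ·                    
                                │                    
2               L               ·                    
                                                     
3           · ─ ·           R                        
                            │                        
4               · ─ ·       ·       R                
                                                     
5       R                                            
Cursor: (0,0)                                        
                                                     
                                                     
                                                     
                                                     


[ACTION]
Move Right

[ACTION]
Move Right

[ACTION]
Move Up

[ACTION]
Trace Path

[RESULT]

   0 1 2 3 4 5 6 7 8                                 
0          [.]              B                        
                            │                        
1                           C   ·                    
                                │                    
2               L               ·                    
                                                     
3           · ─ ·           R                        
                            │                        
4               · ─ ·       ·       R                
                                                     
5       R                                            
Cursor: (0,2)  Trace: No connections                 
                                                     
                                                     
                                                     
                                                     


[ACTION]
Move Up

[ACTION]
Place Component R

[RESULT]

   0 1 2 3 4 5 6 7 8                                 
0          [R]              B                        
                            │                        
1                           C   ·                    
                                │                    
2               L               ·                    
                                                     
3           · ─ ·           R                        
                            │                        
4               · ─ ·       ·       R                
                                                     
5       R                                            
Cursor: (0,2)  Trace: No connections                 
                                                     
                                                     
                                                     
                                                     


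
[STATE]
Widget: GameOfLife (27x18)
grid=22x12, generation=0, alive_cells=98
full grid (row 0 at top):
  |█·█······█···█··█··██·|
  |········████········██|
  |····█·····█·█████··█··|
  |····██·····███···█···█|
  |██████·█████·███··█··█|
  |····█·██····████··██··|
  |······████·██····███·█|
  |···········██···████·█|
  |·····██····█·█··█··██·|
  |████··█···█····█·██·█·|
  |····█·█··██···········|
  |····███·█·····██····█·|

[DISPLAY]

Gen: 0                     
█·█······█···█··█··██·     
········████········██     
····█·····█·█████··█··     
····██·····███···█···█     
██████·█████·███··█··█     
····█·██····████··██··     
······████·██····███·█     
···········██···████·█     
·····██····█·█··█··██·     
████··█···█····█·██·█·     
····█·█··██···········     
····███·█·····██····█·     
                           
                           
                           
                           
                           


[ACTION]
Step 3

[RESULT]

Gen: 3                     
········██··········██     
·······█·█·····██·····     
··█·██·█·█·····██·····     
·██·██···█····█·█··█··     
█·······██··········██     
·███······█········█··     
··█····█·█·█··········     
····█·███████··█······     
·······██████··████·██     
██·····██··██·█··█···█     
···████···█···███···█·     
·······████····██·····     
                           
                           
                           
                           
                           


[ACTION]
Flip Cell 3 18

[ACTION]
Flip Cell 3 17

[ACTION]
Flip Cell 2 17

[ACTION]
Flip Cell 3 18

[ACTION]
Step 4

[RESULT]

Gen: 7                     
········███···········     
··█···██·██·······█···     
·████···██·······████·     
█···█·██·██·█···█····█     
█····██··········██···     
█···█··██··██·····██·█     
··█·███████·······███·     
··············█·█████·     
·····█······██···█·█·█     
···█·········█·██··█·█     
···█·████·██····███···     
····█··██·██·█·███····     
                           
                           
                           
                           
                           
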